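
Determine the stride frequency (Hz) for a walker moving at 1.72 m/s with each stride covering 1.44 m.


f = v / stride_length
f = 1.72 / 1.44
f = 1.1944


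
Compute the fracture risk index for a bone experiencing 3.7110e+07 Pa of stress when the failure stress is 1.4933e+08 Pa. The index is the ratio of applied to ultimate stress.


FRI = applied / ultimate
FRI = 3.7110e+07 / 1.4933e+08
FRI = 0.2485


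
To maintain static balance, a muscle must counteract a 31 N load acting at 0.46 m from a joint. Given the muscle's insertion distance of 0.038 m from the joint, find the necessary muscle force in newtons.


F_muscle = W * d_load / d_muscle
F_muscle = 31 * 0.46 / 0.038
Numerator = 14.2600
F_muscle = 375.2632


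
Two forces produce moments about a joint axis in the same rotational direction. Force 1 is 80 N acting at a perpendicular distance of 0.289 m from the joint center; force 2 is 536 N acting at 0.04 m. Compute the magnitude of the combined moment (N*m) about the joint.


M = F1 * d1 + F2 * d2
M = 80 * 0.289 + 536 * 0.04
M = 23.1200 + 21.4400
M = 44.5600


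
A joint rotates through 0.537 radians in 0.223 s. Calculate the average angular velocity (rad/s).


omega = delta_theta / delta_t
omega = 0.537 / 0.223
omega = 2.4081


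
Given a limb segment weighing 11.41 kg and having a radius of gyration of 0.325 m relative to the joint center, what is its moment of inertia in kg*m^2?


I = m * k^2
I = 11.41 * 0.325^2
k^2 = 0.1056
I = 1.2052


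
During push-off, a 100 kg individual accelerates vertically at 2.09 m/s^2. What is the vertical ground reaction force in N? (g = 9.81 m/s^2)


GRF = m * (g + a)
GRF = 100 * (9.81 + 2.09)
GRF = 100 * 11.9000
GRF = 1190.0000


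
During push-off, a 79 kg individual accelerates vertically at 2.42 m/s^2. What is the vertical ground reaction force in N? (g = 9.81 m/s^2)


GRF = m * (g + a)
GRF = 79 * (9.81 + 2.42)
GRF = 79 * 12.2300
GRF = 966.1700


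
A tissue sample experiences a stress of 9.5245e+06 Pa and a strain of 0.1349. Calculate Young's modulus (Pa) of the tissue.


E = stress / strain
E = 9.5245e+06 / 0.1349
E = 7.0604e+07


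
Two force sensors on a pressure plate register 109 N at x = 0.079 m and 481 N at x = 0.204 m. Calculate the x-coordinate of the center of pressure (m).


COP_x = (F1*x1 + F2*x2) / (F1 + F2)
COP_x = (109*0.079 + 481*0.204) / (109 + 481)
Numerator = 106.7350
Denominator = 590
COP_x = 0.1809


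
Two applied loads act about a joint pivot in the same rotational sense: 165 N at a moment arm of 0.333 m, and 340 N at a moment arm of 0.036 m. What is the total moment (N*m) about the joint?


M = F1 * d1 + F2 * d2
M = 165 * 0.333 + 340 * 0.036
M = 54.9450 + 12.2400
M = 67.1850


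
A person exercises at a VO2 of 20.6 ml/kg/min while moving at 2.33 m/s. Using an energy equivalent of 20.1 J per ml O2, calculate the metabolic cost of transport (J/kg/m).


Power per kg = VO2 * 20.1 / 60
Power per kg = 20.6 * 20.1 / 60 = 6.9010 W/kg
Cost = power_per_kg / speed
Cost = 6.9010 / 2.33
Cost = 2.9618


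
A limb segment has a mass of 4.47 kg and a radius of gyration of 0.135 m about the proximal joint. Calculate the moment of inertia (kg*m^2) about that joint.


I = m * k^2
I = 4.47 * 0.135^2
k^2 = 0.0182
I = 0.0815


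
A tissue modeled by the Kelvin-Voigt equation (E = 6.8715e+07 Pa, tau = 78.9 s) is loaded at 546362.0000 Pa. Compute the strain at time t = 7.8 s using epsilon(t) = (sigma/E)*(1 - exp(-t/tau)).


epsilon(t) = (sigma/E) * (1 - exp(-t/tau))
sigma/E = 546362.0000 / 6.8715e+07 = 0.0080
exp(-t/tau) = exp(-7.8 / 78.9) = 0.9059
epsilon = 0.0080 * (1 - 0.9059)
epsilon = 7.4844e-04


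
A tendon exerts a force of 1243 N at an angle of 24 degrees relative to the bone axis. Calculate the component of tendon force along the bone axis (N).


F_eff = F_tendon * cos(theta)
theta = 24 deg = 0.4189 rad
cos(theta) = 0.9135
F_eff = 1243 * 0.9135
F_eff = 1135.5370


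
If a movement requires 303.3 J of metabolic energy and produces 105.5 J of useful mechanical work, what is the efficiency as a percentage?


eta = (W_mech / E_meta) * 100
eta = (105.5 / 303.3) * 100
ratio = 0.3478
eta = 34.7840


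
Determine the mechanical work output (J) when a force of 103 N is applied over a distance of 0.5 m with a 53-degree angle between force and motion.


W = F * d * cos(theta)
theta = 53 deg = 0.9250 rad
cos(theta) = 0.6018
W = 103 * 0.5 * 0.6018
W = 30.9935


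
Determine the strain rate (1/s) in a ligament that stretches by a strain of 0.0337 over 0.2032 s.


strain_rate = delta_strain / delta_t
strain_rate = 0.0337 / 0.2032
strain_rate = 0.1658


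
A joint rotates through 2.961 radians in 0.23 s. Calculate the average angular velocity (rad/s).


omega = delta_theta / delta_t
omega = 2.961 / 0.23
omega = 12.8739


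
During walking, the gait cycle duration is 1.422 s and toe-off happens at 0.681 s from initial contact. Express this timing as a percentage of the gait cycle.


pct = (event_time / cycle_time) * 100
pct = (0.681 / 1.422) * 100
ratio = 0.4789
pct = 47.8903


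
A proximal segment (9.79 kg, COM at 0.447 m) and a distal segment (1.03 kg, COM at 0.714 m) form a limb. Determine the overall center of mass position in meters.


COM = (m1*x1 + m2*x2) / (m1 + m2)
COM = (9.79*0.447 + 1.03*0.714) / (9.79 + 1.03)
Numerator = 5.1115
Denominator = 10.8200
COM = 0.4724


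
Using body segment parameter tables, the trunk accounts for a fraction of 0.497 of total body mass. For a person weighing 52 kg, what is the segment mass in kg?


m_segment = body_mass * fraction
m_segment = 52 * 0.497
m_segment = 25.8440


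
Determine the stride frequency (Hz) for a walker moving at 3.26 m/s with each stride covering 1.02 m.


f = v / stride_length
f = 3.26 / 1.02
f = 3.1961


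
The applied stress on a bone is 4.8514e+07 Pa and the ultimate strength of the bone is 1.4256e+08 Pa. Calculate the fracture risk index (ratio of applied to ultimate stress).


FRI = applied / ultimate
FRI = 4.8514e+07 / 1.4256e+08
FRI = 0.3403


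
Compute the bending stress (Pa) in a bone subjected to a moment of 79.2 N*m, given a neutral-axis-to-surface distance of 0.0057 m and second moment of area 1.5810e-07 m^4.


sigma = M * c / I
sigma = 79.2 * 0.0057 / 1.5810e-07
M * c = 0.4514
sigma = 2.8554e+06


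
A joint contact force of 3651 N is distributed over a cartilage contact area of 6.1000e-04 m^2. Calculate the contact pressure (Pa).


P = F / A
P = 3651 / 6.1000e-04
P = 5.9852e+06


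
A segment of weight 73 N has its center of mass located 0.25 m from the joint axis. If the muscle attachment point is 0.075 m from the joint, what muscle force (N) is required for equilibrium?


F_muscle = W * d_load / d_muscle
F_muscle = 73 * 0.25 / 0.075
Numerator = 18.2500
F_muscle = 243.3333


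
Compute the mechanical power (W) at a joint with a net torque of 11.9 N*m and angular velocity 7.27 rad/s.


P = M * omega
P = 11.9 * 7.27
P = 86.5130


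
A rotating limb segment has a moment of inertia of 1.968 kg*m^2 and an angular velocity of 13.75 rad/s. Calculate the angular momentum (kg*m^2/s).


L = I * omega
L = 1.968 * 13.75
L = 27.0600


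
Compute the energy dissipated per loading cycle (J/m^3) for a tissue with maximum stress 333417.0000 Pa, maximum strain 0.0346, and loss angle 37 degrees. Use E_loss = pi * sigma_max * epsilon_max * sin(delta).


E_loss = pi * sigma_max * epsilon_max * sin(delta)
delta = 37 deg = 0.6458 rad
sin(delta) = 0.6018
E_loss = pi * 333417.0000 * 0.0346 * 0.6018
E_loss = 21811.0582


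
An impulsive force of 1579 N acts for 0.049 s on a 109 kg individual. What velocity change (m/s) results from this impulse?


J = F * dt = 1579 * 0.049 = 77.3710 N*s
delta_v = J / m
delta_v = 77.3710 / 109
delta_v = 0.7098


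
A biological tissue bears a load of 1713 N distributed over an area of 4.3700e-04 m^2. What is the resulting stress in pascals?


stress = F / A
stress = 1713 / 4.3700e-04
stress = 3.9199e+06


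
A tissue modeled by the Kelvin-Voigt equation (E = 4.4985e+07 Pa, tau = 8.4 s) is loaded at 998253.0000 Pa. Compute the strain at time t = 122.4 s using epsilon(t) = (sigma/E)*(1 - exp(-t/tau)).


epsilon(t) = (sigma/E) * (1 - exp(-t/tau))
sigma/E = 998253.0000 / 4.4985e+07 = 0.0222
exp(-t/tau) = exp(-122.4 / 8.4) = 4.6958e-07
epsilon = 0.0222 * (1 - 4.6958e-07)
epsilon = 0.0222


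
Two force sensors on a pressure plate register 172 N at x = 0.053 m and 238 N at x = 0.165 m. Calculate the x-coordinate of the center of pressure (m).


COP_x = (F1*x1 + F2*x2) / (F1 + F2)
COP_x = (172*0.053 + 238*0.165) / (172 + 238)
Numerator = 48.3860
Denominator = 410
COP_x = 0.1180


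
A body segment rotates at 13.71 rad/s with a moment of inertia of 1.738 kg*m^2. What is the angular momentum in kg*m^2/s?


L = I * omega
L = 1.738 * 13.71
L = 23.8280


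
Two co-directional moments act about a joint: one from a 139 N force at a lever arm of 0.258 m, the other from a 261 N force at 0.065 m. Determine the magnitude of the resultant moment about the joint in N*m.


M = F1 * d1 + F2 * d2
M = 139 * 0.258 + 261 * 0.065
M = 35.8620 + 16.9650
M = 52.8270


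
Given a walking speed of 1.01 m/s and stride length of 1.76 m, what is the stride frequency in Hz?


f = v / stride_length
f = 1.01 / 1.76
f = 0.5739


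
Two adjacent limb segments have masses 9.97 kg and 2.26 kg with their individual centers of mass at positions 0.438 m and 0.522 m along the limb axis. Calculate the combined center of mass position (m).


COM = (m1*x1 + m2*x2) / (m1 + m2)
COM = (9.97*0.438 + 2.26*0.522) / (9.97 + 2.26)
Numerator = 5.5466
Denominator = 12.2300
COM = 0.4535


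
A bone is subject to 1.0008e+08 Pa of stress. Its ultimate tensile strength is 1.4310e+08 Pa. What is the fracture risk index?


FRI = applied / ultimate
FRI = 1.0008e+08 / 1.4310e+08
FRI = 0.6994


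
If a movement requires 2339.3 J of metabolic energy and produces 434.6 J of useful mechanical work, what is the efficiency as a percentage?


eta = (W_mech / E_meta) * 100
eta = (434.6 / 2339.3) * 100
ratio = 0.1858
eta = 18.5782


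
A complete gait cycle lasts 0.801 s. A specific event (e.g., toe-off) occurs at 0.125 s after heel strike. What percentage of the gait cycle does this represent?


pct = (event_time / cycle_time) * 100
pct = (0.125 / 0.801) * 100
ratio = 0.1561
pct = 15.6055


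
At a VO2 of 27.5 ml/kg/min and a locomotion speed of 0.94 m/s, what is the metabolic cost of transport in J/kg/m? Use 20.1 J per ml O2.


Power per kg = VO2 * 20.1 / 60
Power per kg = 27.5 * 20.1 / 60 = 9.2125 W/kg
Cost = power_per_kg / speed
Cost = 9.2125 / 0.94
Cost = 9.8005


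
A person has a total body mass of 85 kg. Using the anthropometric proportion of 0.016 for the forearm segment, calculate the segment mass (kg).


m_segment = body_mass * fraction
m_segment = 85 * 0.016
m_segment = 1.3600


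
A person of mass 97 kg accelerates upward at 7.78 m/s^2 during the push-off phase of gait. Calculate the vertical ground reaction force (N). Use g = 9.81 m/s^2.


GRF = m * (g + a)
GRF = 97 * (9.81 + 7.78)
GRF = 97 * 17.5900
GRF = 1706.2300


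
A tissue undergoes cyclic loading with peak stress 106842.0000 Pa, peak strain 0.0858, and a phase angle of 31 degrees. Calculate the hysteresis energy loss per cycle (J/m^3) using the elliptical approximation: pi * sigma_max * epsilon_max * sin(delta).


E_loss = pi * sigma_max * epsilon_max * sin(delta)
delta = 31 deg = 0.5411 rad
sin(delta) = 0.5150
E_loss = pi * 106842.0000 * 0.0858 * 0.5150
E_loss = 14832.6417


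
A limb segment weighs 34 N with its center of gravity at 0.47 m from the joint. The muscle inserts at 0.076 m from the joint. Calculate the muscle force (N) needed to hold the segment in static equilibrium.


F_muscle = W * d_load / d_muscle
F_muscle = 34 * 0.47 / 0.076
Numerator = 15.9800
F_muscle = 210.2632


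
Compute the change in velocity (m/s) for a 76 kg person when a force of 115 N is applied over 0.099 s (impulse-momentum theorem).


J = F * dt = 115 * 0.099 = 11.3850 N*s
delta_v = J / m
delta_v = 11.3850 / 76
delta_v = 0.1498


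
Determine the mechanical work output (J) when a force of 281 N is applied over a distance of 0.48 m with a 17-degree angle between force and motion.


W = F * d * cos(theta)
theta = 17 deg = 0.2967 rad
cos(theta) = 0.9563
W = 281 * 0.48 * 0.9563
W = 128.9864


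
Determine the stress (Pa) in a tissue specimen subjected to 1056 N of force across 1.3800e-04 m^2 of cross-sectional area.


stress = F / A
stress = 1056 / 1.3800e-04
stress = 7.6522e+06


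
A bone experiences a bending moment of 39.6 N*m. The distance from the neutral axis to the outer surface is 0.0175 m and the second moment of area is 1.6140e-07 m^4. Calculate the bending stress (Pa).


sigma = M * c / I
sigma = 39.6 * 0.0175 / 1.6140e-07
M * c = 0.6930
sigma = 4.2937e+06


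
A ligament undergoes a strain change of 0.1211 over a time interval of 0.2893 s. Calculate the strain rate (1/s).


strain_rate = delta_strain / delta_t
strain_rate = 0.1211 / 0.2893
strain_rate = 0.4186


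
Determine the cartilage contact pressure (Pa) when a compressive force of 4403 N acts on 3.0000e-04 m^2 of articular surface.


P = F / A
P = 4403 / 3.0000e-04
P = 1.4677e+07


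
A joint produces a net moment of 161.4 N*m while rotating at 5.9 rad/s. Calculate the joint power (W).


P = M * omega
P = 161.4 * 5.9
P = 952.2600


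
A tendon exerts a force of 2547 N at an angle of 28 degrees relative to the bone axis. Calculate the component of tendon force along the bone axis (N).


F_eff = F_tendon * cos(theta)
theta = 28 deg = 0.4887 rad
cos(theta) = 0.8829
F_eff = 2547 * 0.8829
F_eff = 2248.8675


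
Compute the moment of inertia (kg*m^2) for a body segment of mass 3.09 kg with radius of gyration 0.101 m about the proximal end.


I = m * k^2
I = 3.09 * 0.101^2
k^2 = 0.0102
I = 0.0315


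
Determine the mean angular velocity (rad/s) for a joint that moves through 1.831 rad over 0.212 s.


omega = delta_theta / delta_t
omega = 1.831 / 0.212
omega = 8.6368


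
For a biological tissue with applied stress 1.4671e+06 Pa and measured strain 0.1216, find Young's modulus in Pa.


E = stress / strain
E = 1.4671e+06 / 0.1216
E = 1.2065e+07


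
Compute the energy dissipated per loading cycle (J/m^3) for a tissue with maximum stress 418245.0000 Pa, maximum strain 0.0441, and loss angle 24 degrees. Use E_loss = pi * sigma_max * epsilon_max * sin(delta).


E_loss = pi * sigma_max * epsilon_max * sin(delta)
delta = 24 deg = 0.4189 rad
sin(delta) = 0.4067
E_loss = pi * 418245.0000 * 0.0441 * 0.4067
E_loss = 23568.5313


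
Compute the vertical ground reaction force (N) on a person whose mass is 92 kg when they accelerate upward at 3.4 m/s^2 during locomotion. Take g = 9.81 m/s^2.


GRF = m * (g + a)
GRF = 92 * (9.81 + 3.4)
GRF = 92 * 13.2100
GRF = 1215.3200


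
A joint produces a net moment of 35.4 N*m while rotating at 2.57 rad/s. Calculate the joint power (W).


P = M * omega
P = 35.4 * 2.57
P = 90.9780


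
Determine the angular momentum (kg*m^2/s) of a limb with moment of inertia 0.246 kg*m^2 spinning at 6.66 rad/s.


L = I * omega
L = 0.246 * 6.66
L = 1.6384


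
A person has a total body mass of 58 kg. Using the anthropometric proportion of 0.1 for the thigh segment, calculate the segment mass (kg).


m_segment = body_mass * fraction
m_segment = 58 * 0.1
m_segment = 5.8000


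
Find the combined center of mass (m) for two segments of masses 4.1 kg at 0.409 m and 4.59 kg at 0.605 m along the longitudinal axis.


COM = (m1*x1 + m2*x2) / (m1 + m2)
COM = (4.1*0.409 + 4.59*0.605) / (4.1 + 4.59)
Numerator = 4.4538
Denominator = 8.6900
COM = 0.5125


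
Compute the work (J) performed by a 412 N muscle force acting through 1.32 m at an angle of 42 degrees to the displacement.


W = F * d * cos(theta)
theta = 42 deg = 0.7330 rad
cos(theta) = 0.7431
W = 412 * 1.32 * 0.7431
W = 404.1519


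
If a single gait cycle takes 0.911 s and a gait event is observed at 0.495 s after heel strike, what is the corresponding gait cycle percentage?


pct = (event_time / cycle_time) * 100
pct = (0.495 / 0.911) * 100
ratio = 0.5434
pct = 54.3359


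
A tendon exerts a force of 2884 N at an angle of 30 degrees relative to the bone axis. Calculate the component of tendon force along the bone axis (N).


F_eff = F_tendon * cos(theta)
theta = 30 deg = 0.5236 rad
cos(theta) = 0.8660
F_eff = 2884 * 0.8660
F_eff = 2497.6173


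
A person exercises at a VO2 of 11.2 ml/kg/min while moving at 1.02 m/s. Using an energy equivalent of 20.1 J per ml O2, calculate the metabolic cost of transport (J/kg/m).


Power per kg = VO2 * 20.1 / 60
Power per kg = 11.2 * 20.1 / 60 = 3.7520 W/kg
Cost = power_per_kg / speed
Cost = 3.7520 / 1.02
Cost = 3.6784


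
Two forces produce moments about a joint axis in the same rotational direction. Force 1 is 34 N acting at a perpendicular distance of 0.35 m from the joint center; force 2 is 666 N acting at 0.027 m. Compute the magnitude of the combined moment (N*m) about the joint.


M = F1 * d1 + F2 * d2
M = 34 * 0.35 + 666 * 0.027
M = 11.9000 + 17.9820
M = 29.8820


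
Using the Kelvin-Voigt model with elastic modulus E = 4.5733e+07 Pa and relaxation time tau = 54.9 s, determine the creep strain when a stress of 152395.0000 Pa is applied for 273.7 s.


epsilon(t) = (sigma/E) * (1 - exp(-t/tau))
sigma/E = 152395.0000 / 4.5733e+07 = 0.0033
exp(-t/tau) = exp(-273.7 / 54.9) = 0.0068
epsilon = 0.0033 * (1 - 0.0068)
epsilon = 0.0033


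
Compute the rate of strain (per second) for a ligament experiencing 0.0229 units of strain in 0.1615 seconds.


strain_rate = delta_strain / delta_t
strain_rate = 0.0229 / 0.1615
strain_rate = 0.1418


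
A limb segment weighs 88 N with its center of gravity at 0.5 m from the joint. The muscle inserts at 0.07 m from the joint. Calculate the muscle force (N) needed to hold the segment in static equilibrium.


F_muscle = W * d_load / d_muscle
F_muscle = 88 * 0.5 / 0.07
Numerator = 44.0000
F_muscle = 628.5714


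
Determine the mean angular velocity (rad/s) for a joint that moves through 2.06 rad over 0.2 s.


omega = delta_theta / delta_t
omega = 2.06 / 0.2
omega = 10.3000


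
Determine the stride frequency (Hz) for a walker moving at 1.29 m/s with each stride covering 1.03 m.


f = v / stride_length
f = 1.29 / 1.03
f = 1.2524


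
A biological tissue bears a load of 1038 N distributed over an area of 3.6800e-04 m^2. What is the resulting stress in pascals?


stress = F / A
stress = 1038 / 3.6800e-04
stress = 2.8207e+06


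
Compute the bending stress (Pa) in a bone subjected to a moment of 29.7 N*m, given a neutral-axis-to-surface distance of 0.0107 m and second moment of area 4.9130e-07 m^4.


sigma = M * c / I
sigma = 29.7 * 0.0107 / 4.9130e-07
M * c = 0.3178
sigma = 646834.9277


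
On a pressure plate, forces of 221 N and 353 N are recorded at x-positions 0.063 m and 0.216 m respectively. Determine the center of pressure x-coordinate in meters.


COP_x = (F1*x1 + F2*x2) / (F1 + F2)
COP_x = (221*0.063 + 353*0.216) / (221 + 353)
Numerator = 90.1710
Denominator = 574
COP_x = 0.1571


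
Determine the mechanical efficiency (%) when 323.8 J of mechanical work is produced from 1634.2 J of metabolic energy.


eta = (W_mech / E_meta) * 100
eta = (323.8 / 1634.2) * 100
ratio = 0.1981
eta = 19.8140


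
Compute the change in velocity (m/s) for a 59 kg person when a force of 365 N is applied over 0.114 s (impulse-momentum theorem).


J = F * dt = 365 * 0.114 = 41.6100 N*s
delta_v = J / m
delta_v = 41.6100 / 59
delta_v = 0.7053


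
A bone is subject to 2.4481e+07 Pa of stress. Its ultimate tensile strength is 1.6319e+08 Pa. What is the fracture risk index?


FRI = applied / ultimate
FRI = 2.4481e+07 / 1.6319e+08
FRI = 0.1500


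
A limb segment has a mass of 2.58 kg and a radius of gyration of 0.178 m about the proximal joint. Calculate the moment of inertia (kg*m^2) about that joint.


I = m * k^2
I = 2.58 * 0.178^2
k^2 = 0.0317
I = 0.0817


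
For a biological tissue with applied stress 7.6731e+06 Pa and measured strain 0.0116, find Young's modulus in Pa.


E = stress / strain
E = 7.6731e+06 / 0.0116
E = 6.6147e+08


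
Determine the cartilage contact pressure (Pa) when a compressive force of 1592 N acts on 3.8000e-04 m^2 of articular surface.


P = F / A
P = 1592 / 3.8000e-04
P = 4.1895e+06


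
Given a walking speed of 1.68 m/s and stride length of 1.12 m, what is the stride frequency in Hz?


f = v / stride_length
f = 1.68 / 1.12
f = 1.5000


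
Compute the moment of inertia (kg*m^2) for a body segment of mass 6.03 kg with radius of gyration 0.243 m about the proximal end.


I = m * k^2
I = 6.03 * 0.243^2
k^2 = 0.0590
I = 0.3561


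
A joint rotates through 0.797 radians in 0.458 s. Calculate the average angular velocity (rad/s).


omega = delta_theta / delta_t
omega = 0.797 / 0.458
omega = 1.7402


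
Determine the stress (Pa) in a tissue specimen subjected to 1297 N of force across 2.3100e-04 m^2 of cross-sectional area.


stress = F / A
stress = 1297 / 2.3100e-04
stress = 5.6147e+06


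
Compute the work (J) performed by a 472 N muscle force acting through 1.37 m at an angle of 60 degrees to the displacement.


W = F * d * cos(theta)
theta = 60 deg = 1.0472 rad
cos(theta) = 0.5000
W = 472 * 1.37 * 0.5000
W = 323.3200


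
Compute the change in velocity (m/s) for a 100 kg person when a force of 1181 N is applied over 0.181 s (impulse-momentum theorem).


J = F * dt = 1181 * 0.181 = 213.7610 N*s
delta_v = J / m
delta_v = 213.7610 / 100
delta_v = 2.1376


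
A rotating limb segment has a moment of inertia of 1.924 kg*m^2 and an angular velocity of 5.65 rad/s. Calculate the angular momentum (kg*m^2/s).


L = I * omega
L = 1.924 * 5.65
L = 10.8706


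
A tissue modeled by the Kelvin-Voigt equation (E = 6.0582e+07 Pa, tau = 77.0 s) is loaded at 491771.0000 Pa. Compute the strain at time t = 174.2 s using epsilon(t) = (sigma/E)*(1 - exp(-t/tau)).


epsilon(t) = (sigma/E) * (1 - exp(-t/tau))
sigma/E = 491771.0000 / 6.0582e+07 = 0.0081
exp(-t/tau) = exp(-174.2 / 77.0) = 0.1041
epsilon = 0.0081 * (1 - 0.1041)
epsilon = 0.0073


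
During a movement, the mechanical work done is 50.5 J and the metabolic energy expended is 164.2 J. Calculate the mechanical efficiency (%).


eta = (W_mech / E_meta) * 100
eta = (50.5 / 164.2) * 100
ratio = 0.3076
eta = 30.7552


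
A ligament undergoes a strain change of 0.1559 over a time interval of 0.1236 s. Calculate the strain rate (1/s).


strain_rate = delta_strain / delta_t
strain_rate = 0.1559 / 0.1236
strain_rate = 1.2613


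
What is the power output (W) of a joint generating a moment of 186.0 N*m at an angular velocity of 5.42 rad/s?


P = M * omega
P = 186.0 * 5.42
P = 1008.1200


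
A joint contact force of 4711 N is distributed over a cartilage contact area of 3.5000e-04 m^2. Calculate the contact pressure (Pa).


P = F / A
P = 4711 / 3.5000e-04
P = 1.3460e+07


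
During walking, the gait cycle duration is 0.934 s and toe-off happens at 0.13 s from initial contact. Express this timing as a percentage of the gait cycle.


pct = (event_time / cycle_time) * 100
pct = (0.13 / 0.934) * 100
ratio = 0.1392
pct = 13.9186


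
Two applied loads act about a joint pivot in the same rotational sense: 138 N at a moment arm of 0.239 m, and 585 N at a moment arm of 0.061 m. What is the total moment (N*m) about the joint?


M = F1 * d1 + F2 * d2
M = 138 * 0.239 + 585 * 0.061
M = 32.9820 + 35.6850
M = 68.6670


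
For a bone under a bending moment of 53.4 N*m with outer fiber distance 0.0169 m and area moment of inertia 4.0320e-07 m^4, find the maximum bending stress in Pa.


sigma = M * c / I
sigma = 53.4 * 0.0169 / 4.0320e-07
M * c = 0.9025
sigma = 2.2382e+06


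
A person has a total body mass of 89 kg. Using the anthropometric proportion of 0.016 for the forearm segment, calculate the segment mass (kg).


m_segment = body_mass * fraction
m_segment = 89 * 0.016
m_segment = 1.4240


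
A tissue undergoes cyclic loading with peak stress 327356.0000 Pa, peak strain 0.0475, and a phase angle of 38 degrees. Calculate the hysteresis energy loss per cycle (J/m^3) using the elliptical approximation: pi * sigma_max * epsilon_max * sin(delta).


E_loss = pi * sigma_max * epsilon_max * sin(delta)
delta = 38 deg = 0.6632 rad
sin(delta) = 0.6157
E_loss = pi * 327356.0000 * 0.0475 * 0.6157
E_loss = 30075.0090


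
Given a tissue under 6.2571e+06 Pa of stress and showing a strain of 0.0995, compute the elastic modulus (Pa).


E = stress / strain
E = 6.2571e+06 / 0.0995
E = 6.2885e+07


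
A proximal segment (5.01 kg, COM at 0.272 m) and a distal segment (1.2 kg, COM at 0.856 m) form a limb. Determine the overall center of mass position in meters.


COM = (m1*x1 + m2*x2) / (m1 + m2)
COM = (5.01*0.272 + 1.2*0.856) / (5.01 + 1.2)
Numerator = 2.3899
Denominator = 6.2100
COM = 0.3849


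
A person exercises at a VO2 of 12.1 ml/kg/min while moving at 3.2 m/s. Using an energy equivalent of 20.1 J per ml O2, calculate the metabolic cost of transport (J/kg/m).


Power per kg = VO2 * 20.1 / 60
Power per kg = 12.1 * 20.1 / 60 = 4.0535 W/kg
Cost = power_per_kg / speed
Cost = 4.0535 / 3.2
Cost = 1.2667


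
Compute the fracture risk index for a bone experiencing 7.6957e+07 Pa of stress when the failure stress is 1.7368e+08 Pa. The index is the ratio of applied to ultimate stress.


FRI = applied / ultimate
FRI = 7.6957e+07 / 1.7368e+08
FRI = 0.4431


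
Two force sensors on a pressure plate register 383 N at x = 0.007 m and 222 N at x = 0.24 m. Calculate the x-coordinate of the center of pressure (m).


COP_x = (F1*x1 + F2*x2) / (F1 + F2)
COP_x = (383*0.007 + 222*0.24) / (383 + 222)
Numerator = 55.9610
Denominator = 605
COP_x = 0.0925


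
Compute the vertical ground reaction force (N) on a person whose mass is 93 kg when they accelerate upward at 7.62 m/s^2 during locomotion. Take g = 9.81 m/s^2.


GRF = m * (g + a)
GRF = 93 * (9.81 + 7.62)
GRF = 93 * 17.4300
GRF = 1620.9900


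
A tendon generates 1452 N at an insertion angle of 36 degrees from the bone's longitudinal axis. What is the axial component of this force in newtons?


F_eff = F_tendon * cos(theta)
theta = 36 deg = 0.6283 rad
cos(theta) = 0.8090
F_eff = 1452 * 0.8090
F_eff = 1174.6927


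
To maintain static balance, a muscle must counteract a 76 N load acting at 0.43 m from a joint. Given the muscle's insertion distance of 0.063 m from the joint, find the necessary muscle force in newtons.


F_muscle = W * d_load / d_muscle
F_muscle = 76 * 0.43 / 0.063
Numerator = 32.6800
F_muscle = 518.7302


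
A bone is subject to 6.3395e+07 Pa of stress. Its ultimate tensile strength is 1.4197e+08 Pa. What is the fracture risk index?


FRI = applied / ultimate
FRI = 6.3395e+07 / 1.4197e+08
FRI = 0.4465


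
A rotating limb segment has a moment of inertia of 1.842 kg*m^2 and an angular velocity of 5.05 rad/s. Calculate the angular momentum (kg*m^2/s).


L = I * omega
L = 1.842 * 5.05
L = 9.3021


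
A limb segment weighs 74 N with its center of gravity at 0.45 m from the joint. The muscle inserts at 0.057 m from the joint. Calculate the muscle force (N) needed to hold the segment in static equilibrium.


F_muscle = W * d_load / d_muscle
F_muscle = 74 * 0.45 / 0.057
Numerator = 33.3000
F_muscle = 584.2105


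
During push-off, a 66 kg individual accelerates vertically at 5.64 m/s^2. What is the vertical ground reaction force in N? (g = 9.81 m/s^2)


GRF = m * (g + a)
GRF = 66 * (9.81 + 5.64)
GRF = 66 * 15.4500
GRF = 1019.7000


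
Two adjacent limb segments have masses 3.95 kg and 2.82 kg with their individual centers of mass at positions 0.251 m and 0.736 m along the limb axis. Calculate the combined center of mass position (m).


COM = (m1*x1 + m2*x2) / (m1 + m2)
COM = (3.95*0.251 + 2.82*0.736) / (3.95 + 2.82)
Numerator = 3.0670
Denominator = 6.7700
COM = 0.4530


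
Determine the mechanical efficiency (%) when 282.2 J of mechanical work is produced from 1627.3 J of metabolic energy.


eta = (W_mech / E_meta) * 100
eta = (282.2 / 1627.3) * 100
ratio = 0.1734
eta = 17.3416


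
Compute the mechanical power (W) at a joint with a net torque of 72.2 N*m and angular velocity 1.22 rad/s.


P = M * omega
P = 72.2 * 1.22
P = 88.0840


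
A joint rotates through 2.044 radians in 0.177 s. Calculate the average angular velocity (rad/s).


omega = delta_theta / delta_t
omega = 2.044 / 0.177
omega = 11.5480


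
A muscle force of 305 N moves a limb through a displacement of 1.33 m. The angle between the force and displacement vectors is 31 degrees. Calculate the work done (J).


W = F * d * cos(theta)
theta = 31 deg = 0.5411 rad
cos(theta) = 0.8572
W = 305 * 1.33 * 0.8572
W = 347.7099


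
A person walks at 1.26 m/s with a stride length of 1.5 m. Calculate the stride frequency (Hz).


f = v / stride_length
f = 1.26 / 1.5
f = 0.8400


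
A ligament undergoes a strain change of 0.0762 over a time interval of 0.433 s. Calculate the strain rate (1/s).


strain_rate = delta_strain / delta_t
strain_rate = 0.0762 / 0.433
strain_rate = 0.1760


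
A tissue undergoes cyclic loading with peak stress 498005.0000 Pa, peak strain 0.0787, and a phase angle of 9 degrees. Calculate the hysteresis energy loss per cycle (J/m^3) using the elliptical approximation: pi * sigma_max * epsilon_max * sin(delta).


E_loss = pi * sigma_max * epsilon_max * sin(delta)
delta = 9 deg = 0.1571 rad
sin(delta) = 0.1564
E_loss = pi * 498005.0000 * 0.0787 * 0.1564
E_loss = 19261.5286


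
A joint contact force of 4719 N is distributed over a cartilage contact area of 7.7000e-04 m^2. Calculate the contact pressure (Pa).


P = F / A
P = 4719 / 7.7000e-04
P = 6.1286e+06


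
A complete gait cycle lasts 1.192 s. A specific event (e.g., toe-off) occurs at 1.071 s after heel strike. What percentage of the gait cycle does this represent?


pct = (event_time / cycle_time) * 100
pct = (1.071 / 1.192) * 100
ratio = 0.8985
pct = 89.8490


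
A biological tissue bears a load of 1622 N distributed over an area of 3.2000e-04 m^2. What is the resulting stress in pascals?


stress = F / A
stress = 1622 / 3.2000e-04
stress = 5.0688e+06


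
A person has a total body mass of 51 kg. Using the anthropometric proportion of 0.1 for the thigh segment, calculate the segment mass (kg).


m_segment = body_mass * fraction
m_segment = 51 * 0.1
m_segment = 5.1000


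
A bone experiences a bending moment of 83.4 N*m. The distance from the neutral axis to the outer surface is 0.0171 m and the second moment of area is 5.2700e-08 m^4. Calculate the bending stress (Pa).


sigma = M * c / I
sigma = 83.4 * 0.0171 / 5.2700e-08
M * c = 1.4261
sigma = 2.7061e+07


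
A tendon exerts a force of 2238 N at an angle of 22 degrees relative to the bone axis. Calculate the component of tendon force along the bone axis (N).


F_eff = F_tendon * cos(theta)
theta = 22 deg = 0.3840 rad
cos(theta) = 0.9272
F_eff = 2238 * 0.9272
F_eff = 2075.0375


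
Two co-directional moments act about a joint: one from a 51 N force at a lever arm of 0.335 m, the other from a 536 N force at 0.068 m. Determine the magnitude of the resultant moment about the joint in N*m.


M = F1 * d1 + F2 * d2
M = 51 * 0.335 + 536 * 0.068
M = 17.0850 + 36.4480
M = 53.5330


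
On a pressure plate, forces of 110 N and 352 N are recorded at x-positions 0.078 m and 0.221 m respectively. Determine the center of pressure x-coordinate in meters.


COP_x = (F1*x1 + F2*x2) / (F1 + F2)
COP_x = (110*0.078 + 352*0.221) / (110 + 352)
Numerator = 86.3720
Denominator = 462
COP_x = 0.1870


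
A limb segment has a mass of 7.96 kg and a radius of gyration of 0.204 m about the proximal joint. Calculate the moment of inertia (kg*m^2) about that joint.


I = m * k^2
I = 7.96 * 0.204^2
k^2 = 0.0416
I = 0.3313


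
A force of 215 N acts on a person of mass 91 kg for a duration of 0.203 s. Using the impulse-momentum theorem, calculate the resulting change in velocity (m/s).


J = F * dt = 215 * 0.203 = 43.6450 N*s
delta_v = J / m
delta_v = 43.6450 / 91
delta_v = 0.4796


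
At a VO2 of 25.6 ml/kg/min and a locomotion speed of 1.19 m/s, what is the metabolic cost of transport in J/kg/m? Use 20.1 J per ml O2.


Power per kg = VO2 * 20.1 / 60
Power per kg = 25.6 * 20.1 / 60 = 8.5760 W/kg
Cost = power_per_kg / speed
Cost = 8.5760 / 1.19
Cost = 7.2067


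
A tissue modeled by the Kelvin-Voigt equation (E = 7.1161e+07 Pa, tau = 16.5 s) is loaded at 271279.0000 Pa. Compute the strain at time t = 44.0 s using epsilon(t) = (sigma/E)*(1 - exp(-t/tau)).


epsilon(t) = (sigma/E) * (1 - exp(-t/tau))
sigma/E = 271279.0000 / 7.1161e+07 = 0.0038
exp(-t/tau) = exp(-44.0 / 16.5) = 0.0695
epsilon = 0.0038 * (1 - 0.0695)
epsilon = 0.0035


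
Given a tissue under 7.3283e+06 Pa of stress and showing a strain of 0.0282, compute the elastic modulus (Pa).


E = stress / strain
E = 7.3283e+06 / 0.0282
E = 2.5987e+08


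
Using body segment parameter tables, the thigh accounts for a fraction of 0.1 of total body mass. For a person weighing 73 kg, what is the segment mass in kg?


m_segment = body_mass * fraction
m_segment = 73 * 0.1
m_segment = 7.3000


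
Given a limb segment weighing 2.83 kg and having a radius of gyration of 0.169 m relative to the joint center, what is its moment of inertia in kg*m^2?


I = m * k^2
I = 2.83 * 0.169^2
k^2 = 0.0286
I = 0.0808


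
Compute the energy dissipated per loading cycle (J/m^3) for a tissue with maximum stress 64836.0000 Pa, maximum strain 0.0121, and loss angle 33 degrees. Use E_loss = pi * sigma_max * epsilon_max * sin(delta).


E_loss = pi * sigma_max * epsilon_max * sin(delta)
delta = 33 deg = 0.5760 rad
sin(delta) = 0.5446
E_loss = pi * 64836.0000 * 0.0121 * 0.5446
E_loss = 1342.3329


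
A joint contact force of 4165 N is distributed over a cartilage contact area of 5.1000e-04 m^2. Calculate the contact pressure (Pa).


P = F / A
P = 4165 / 5.1000e-04
P = 8.1667e+06


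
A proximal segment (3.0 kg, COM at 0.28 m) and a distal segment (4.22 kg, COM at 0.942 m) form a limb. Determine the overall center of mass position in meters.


COM = (m1*x1 + m2*x2) / (m1 + m2)
COM = (3.0*0.28 + 4.22*0.942) / (3.0 + 4.22)
Numerator = 4.8152
Denominator = 7.2200
COM = 0.6669


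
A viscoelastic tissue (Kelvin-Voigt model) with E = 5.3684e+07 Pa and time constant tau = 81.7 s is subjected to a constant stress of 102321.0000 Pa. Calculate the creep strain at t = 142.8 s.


epsilon(t) = (sigma/E) * (1 - exp(-t/tau))
sigma/E = 102321.0000 / 5.3684e+07 = 0.0019
exp(-t/tau) = exp(-142.8 / 81.7) = 0.1741
epsilon = 0.0019 * (1 - 0.1741)
epsilon = 0.0016


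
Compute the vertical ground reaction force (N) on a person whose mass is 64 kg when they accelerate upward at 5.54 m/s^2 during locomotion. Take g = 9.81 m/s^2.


GRF = m * (g + a)
GRF = 64 * (9.81 + 5.54)
GRF = 64 * 15.3500
GRF = 982.4000


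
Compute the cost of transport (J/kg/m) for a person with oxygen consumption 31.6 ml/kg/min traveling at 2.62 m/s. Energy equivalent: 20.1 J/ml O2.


Power per kg = VO2 * 20.1 / 60
Power per kg = 31.6 * 20.1 / 60 = 10.5860 W/kg
Cost = power_per_kg / speed
Cost = 10.5860 / 2.62
Cost = 4.0405


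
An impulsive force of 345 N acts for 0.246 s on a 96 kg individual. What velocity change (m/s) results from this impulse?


J = F * dt = 345 * 0.246 = 84.8700 N*s
delta_v = J / m
delta_v = 84.8700 / 96
delta_v = 0.8841


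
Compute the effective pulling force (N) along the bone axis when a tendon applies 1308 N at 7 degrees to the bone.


F_eff = F_tendon * cos(theta)
theta = 7 deg = 0.1222 rad
cos(theta) = 0.9925
F_eff = 1308 * 0.9925
F_eff = 1298.2504


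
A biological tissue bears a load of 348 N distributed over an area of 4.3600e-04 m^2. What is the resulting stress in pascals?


stress = F / A
stress = 348 / 4.3600e-04
stress = 798165.1376


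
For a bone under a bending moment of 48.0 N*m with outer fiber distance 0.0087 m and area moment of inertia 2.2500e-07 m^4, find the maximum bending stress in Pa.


sigma = M * c / I
sigma = 48.0 * 0.0087 / 2.2500e-07
M * c = 0.4176
sigma = 1.8560e+06


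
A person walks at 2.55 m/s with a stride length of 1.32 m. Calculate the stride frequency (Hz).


f = v / stride_length
f = 2.55 / 1.32
f = 1.9318


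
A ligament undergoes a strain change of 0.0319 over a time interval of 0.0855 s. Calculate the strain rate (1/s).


strain_rate = delta_strain / delta_t
strain_rate = 0.0319 / 0.0855
strain_rate = 0.3731


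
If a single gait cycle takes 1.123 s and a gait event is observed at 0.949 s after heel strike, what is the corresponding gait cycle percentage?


pct = (event_time / cycle_time) * 100
pct = (0.949 / 1.123) * 100
ratio = 0.8451
pct = 84.5058


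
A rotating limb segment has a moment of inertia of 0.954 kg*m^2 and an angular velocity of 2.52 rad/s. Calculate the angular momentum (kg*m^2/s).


L = I * omega
L = 0.954 * 2.52
L = 2.4041


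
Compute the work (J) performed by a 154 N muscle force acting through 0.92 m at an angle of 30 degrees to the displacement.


W = F * d * cos(theta)
theta = 30 deg = 0.5236 rad
cos(theta) = 0.8660
W = 154 * 0.92 * 0.8660
W = 122.6985


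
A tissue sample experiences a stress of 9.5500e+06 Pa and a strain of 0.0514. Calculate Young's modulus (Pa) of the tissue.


E = stress / strain
E = 9.5500e+06 / 0.0514
E = 1.8580e+08


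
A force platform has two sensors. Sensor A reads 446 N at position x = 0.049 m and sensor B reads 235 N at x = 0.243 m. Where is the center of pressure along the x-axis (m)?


COP_x = (F1*x1 + F2*x2) / (F1 + F2)
COP_x = (446*0.049 + 235*0.243) / (446 + 235)
Numerator = 78.9590
Denominator = 681
COP_x = 0.1159


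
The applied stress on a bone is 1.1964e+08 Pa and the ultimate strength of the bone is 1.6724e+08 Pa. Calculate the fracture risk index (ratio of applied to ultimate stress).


FRI = applied / ultimate
FRI = 1.1964e+08 / 1.6724e+08
FRI = 0.7154


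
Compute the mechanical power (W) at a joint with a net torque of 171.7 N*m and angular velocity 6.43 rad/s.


P = M * omega
P = 171.7 * 6.43
P = 1104.0310


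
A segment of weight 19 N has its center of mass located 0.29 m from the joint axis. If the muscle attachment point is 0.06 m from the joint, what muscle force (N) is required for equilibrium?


F_muscle = W * d_load / d_muscle
F_muscle = 19 * 0.29 / 0.06
Numerator = 5.5100
F_muscle = 91.8333


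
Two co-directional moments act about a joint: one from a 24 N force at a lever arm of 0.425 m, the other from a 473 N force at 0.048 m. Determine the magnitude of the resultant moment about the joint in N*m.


M = F1 * d1 + F2 * d2
M = 24 * 0.425 + 473 * 0.048
M = 10.2000 + 22.7040
M = 32.9040


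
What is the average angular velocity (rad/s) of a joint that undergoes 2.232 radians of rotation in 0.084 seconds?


omega = delta_theta / delta_t
omega = 2.232 / 0.084
omega = 26.5714


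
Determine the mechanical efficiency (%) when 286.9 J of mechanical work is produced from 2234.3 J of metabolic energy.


eta = (W_mech / E_meta) * 100
eta = (286.9 / 2234.3) * 100
ratio = 0.1284
eta = 12.8407


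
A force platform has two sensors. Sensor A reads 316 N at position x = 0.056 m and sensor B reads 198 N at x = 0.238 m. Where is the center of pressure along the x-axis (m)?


COP_x = (F1*x1 + F2*x2) / (F1 + F2)
COP_x = (316*0.056 + 198*0.238) / (316 + 198)
Numerator = 64.8200
Denominator = 514
COP_x = 0.1261
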